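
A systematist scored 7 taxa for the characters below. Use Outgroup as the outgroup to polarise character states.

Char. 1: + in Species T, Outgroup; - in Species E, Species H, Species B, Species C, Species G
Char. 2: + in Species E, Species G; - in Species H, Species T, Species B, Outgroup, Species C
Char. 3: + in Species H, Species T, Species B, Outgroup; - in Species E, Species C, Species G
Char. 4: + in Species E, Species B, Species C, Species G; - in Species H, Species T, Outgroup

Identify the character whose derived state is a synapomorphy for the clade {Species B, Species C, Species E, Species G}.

Character polarity is set by the outgroup: the derived state is whichever differs from the outgroup's state, so for Char. 1, Char. 3 the derived state is '-', and for the remaining characters it is '+'.
Only Species B, Species C, Species E, Species G, and Species H show the derived state '-' for Char. 1, supporting them as a clade.
Char. 2 (derived state '+') is shared by Species E and Species G — a synapomorphy uniting that clade.
Char. 3 (derived state '-') is shared by Species C, Species E, and Species G — a synapomorphy uniting that clade.
Char. 4 (derived state '+') is shared by Species B, Species C, Species E, and Species G — a synapomorphy uniting that clade.
Most parsimonious ingroup topology: ((((Species C,(Species E,Species G)),Species B),Species H),Species T).
The clade {Species B, Species C, Species E, Species G} is supported by Char. 4: its derived state '+' occurs in exactly those taxa and in no other taxon (including the outgroup).

Char. 4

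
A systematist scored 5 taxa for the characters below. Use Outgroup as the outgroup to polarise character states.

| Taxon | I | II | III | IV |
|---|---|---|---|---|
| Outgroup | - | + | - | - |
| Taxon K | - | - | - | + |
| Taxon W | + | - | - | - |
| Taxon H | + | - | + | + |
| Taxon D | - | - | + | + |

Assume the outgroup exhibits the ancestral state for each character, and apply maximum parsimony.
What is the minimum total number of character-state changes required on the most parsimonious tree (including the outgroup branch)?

5

Character polarity is set by the outgroup: the derived state is whichever differs from the outgroup's state, so for II the derived state is '-', and for the remaining characters it is '+'.
I (state '+') occurs in Taxon H and Taxon W but conflicts with the nesting implied by the other characters — most parsimoniously interpreted as homoplasy.
All ingroup taxa share the derived state '-' for II; it defines the ingroup but does not resolve relationships within it.
III (derived state '+') is shared by Taxon D and Taxon H — a synapomorphy uniting that clade.
IV (derived state '+') is shared by Taxon D, Taxon H, and Taxon K — a synapomorphy uniting that clade.
Most parsimonious ingroup topology: ((Taxon K,(Taxon H,Taxon D)),Taxon W).
Changes per character on this tree: I: 2; II: 1; III: 1; IV: 1.
Total = 5.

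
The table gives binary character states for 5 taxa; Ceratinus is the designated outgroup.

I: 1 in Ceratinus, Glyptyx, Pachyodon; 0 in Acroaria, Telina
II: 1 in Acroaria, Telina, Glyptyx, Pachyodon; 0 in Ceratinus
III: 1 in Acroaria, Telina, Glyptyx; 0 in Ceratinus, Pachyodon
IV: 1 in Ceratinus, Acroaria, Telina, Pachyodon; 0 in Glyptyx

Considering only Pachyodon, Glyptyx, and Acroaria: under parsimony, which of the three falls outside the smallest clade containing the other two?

Character polarity is set by the outgroup: the derived state is whichever differs from the outgroup's state, so for I, IV the derived state is '0', and for the remaining characters it is '1'.
I (derived state '0') is shared by Acroaria and Telina — a synapomorphy uniting that clade.
II (derived state '1') is shared by all ingroup taxa — unites the whole ingroup.
Only Acroaria, Glyptyx, and Telina show the derived state '1' for III, supporting them as a clade.
IV: derived state '0' in Glyptyx only — an autapomorphy, so it tells us nothing about relationships among taxa.
Most parsimonious ingroup topology: (((Acroaria,Telina),Glyptyx),Pachyodon).
Glyptyx and Acroaria share a more recent common ancestor with each other than either does with Pachyodon, so Pachyodon is the least closely related of the three.

Pachyodon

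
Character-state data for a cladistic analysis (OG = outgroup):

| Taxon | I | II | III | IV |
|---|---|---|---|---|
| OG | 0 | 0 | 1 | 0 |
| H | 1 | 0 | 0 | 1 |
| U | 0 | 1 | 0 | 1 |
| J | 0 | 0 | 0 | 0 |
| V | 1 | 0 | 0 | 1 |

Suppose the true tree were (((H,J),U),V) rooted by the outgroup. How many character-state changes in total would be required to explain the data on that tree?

6

Map each character onto (((H,J),U),V) (rooted by OG) and count the minimum state changes it requires (Fitch parsimony):
I: 2; II: 1; III: 1; IV: 2.
Total tree length = 6.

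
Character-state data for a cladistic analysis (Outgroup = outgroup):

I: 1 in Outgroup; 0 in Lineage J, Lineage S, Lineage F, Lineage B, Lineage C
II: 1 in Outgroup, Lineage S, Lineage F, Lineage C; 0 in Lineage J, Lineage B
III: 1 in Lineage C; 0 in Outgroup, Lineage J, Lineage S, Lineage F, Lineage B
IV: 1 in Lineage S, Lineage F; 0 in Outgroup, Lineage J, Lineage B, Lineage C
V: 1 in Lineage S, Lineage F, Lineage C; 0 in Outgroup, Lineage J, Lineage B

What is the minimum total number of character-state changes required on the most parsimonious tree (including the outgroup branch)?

Character polarity is set by the outgroup: the derived state is whichever differs from the outgroup's state, so for I, II the derived state is '0', and for the remaining characters it is '1'.
All ingroup taxa share the derived state '0' for I; it defines the ingroup but does not resolve relationships within it.
II (derived state '0') is shared by Lineage B and Lineage J — a synapomorphy uniting that clade.
III (derived state '1') is unique to Lineage C (autapomorphy; uninformative for grouping).
IV: derived state '1' in Lineage F and Lineage S only — synapomorphy for {Lineage F, Lineage S}.
V (derived state '1') is shared by Lineage C, Lineage F, and Lineage S — a synapomorphy uniting that clade.
Most parsimonious ingroup topology: ((Lineage J,Lineage B),((Lineage S,Lineage F),Lineage C)).
Changes per character on this tree: I: 1; II: 1; III: 1; IV: 1; V: 1.
Total = 5.

5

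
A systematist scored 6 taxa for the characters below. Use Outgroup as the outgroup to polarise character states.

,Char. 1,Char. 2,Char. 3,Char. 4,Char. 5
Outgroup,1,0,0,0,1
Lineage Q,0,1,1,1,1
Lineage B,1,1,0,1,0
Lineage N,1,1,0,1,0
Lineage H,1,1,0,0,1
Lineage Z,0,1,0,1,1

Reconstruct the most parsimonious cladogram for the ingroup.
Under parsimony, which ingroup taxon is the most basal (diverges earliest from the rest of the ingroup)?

Lineage H

Character polarity is set by the outgroup: the derived state is whichever differs from the outgroup's state, so for Char. 1, Char. 5 the derived state is '0', and for the remaining characters it is '1'.
Only Lineage Q and Lineage Z show the derived state '0' for Char. 1, supporting them as a clade.
All ingroup taxa share the derived state '1' for Char. 2; it defines the ingroup but does not resolve relationships within it.
Char. 3: derived state '1' in Lineage Q only — an autapomorphy, so it tells us nothing about relationships among taxa.
Char. 4: derived state '1' in Lineage B, Lineage N, Lineage Q, and Lineage Z only — synapomorphy for {Lineage B, Lineage N, Lineage Q, Lineage Z}.
Only Lineage B and Lineage N show the derived state '0' for Char. 5, supporting them as a clade.
Most parsimonious ingroup topology: (((Lineage Q,Lineage Z),(Lineage B,Lineage N)),Lineage H).
Lineage H is sister to the clade containing all other ingroup taxa, so it is the earliest-diverging (most basal) ingroup lineage.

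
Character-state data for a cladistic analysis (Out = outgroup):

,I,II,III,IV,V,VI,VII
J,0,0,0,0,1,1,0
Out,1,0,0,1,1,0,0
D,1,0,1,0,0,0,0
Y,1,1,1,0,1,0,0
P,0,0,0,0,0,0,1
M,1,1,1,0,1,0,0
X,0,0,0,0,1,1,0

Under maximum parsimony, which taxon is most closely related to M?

Character polarity is set by the outgroup: the derived state is whichever differs from the outgroup's state, so for I, IV, V the derived state is '0', and for the remaining characters it is '1'.
I (derived state '0') is shared by J, P, and X — a synapomorphy uniting that clade.
II: derived state '1' in M and Y only — synapomorphy for {M, Y}.
III: derived state '1' in D, M, and Y only — synapomorphy for {D, M, Y}.
IV (derived state '0') is shared by all ingroup taxa — unites the whole ingroup.
V groups D and P, which is incompatible with the clades supported by the remaining characters; treating it as convergent (homoplasy) costs fewer steps than any alternative tree.
VI (derived state '1') is shared by J and X — a synapomorphy uniting that clade.
VII: derived state '1' in P only — an autapomorphy, so it tells us nothing about relationships among taxa.
Most parsimonious ingroup topology: (((M,Y),D),((X,J),P)).
M and Y form a cherry on this tree, so they are sister taxa.

Y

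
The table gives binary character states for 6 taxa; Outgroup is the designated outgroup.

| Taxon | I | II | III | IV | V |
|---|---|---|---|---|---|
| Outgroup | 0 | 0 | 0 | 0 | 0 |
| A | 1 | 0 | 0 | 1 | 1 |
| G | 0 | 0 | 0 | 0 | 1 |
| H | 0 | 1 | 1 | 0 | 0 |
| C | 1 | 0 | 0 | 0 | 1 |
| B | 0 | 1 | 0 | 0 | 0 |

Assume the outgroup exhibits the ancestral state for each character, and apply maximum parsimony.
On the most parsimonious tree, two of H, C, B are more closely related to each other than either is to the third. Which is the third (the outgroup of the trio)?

The outgroup has state '0' for every character, so '1' is the derived state throughout.
I (derived state '1') is shared by A and C — a synapomorphy uniting that clade.
II (derived state '1') is shared by B and H — a synapomorphy uniting that clade.
III: derived state '1' in H only — an autapomorphy, so it tells us nothing about relationships among taxa.
IV (derived state '1') is unique to A (autapomorphy; uninformative for grouping).
V: derived state '1' in A, C, and G only — synapomorphy for {A, C, G}.
Most parsimonious ingroup topology: (((A,C),G),(H,B)).
B and H share a more recent common ancestor with each other than either does with C, so C is the least closely related of the three.

C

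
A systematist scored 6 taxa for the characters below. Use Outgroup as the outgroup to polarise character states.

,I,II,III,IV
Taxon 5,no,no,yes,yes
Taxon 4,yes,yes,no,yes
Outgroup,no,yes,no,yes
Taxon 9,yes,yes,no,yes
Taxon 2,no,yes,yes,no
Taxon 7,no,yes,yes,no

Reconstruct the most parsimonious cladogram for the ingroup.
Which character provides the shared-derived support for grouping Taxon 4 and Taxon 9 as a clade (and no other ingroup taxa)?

I

Character polarity is set by the outgroup: the derived state is whichever differs from the outgroup's state, so for II, IV the derived state is 'no', and for the remaining characters it is 'yes'.
Only Taxon 4 and Taxon 9 show the derived state 'yes' for I, supporting them as a clade.
II: derived state 'no' in Taxon 5 only — an autapomorphy, so it tells us nothing about relationships among taxa.
Only Taxon 2, Taxon 5, and Taxon 7 show the derived state 'yes' for III, supporting them as a clade.
Only Taxon 2 and Taxon 7 show the derived state 'no' for IV, supporting them as a clade.
Most parsimonious ingroup topology: (((Taxon 2,Taxon 7),Taxon 5),(Taxon 4,Taxon 9)).
The clade {Taxon 4, Taxon 9} is supported by I: its derived state 'yes' occurs in exactly those taxa and in no other taxon (including the outgroup).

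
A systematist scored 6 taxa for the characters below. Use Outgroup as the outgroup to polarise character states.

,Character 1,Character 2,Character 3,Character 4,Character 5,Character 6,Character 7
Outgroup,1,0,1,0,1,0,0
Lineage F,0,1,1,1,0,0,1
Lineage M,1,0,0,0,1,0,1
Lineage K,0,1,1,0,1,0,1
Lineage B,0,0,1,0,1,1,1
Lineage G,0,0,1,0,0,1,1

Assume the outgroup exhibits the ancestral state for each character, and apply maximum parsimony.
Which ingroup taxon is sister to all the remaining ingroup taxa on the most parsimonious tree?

Lineage M

Character polarity is set by the outgroup: the derived state is whichever differs from the outgroup's state, so for Character 1, Character 3, Character 5 the derived state is '0', and for the remaining characters it is '1'.
Only Lineage B, Lineage F, Lineage G, and Lineage K show the derived state '0' for Character 1, supporting them as a clade.
Character 2 (derived state '1') is shared by Lineage F and Lineage K — a synapomorphy uniting that clade.
Character 3 (derived state '0') is unique to Lineage M (autapomorphy; uninformative for grouping).
Character 4 (derived state '1') is unique to Lineage F (autapomorphy; uninformative for grouping).
Character 5 groups Lineage F and Lineage G, which is incompatible with the clades supported by the remaining characters; treating it as convergent (homoplasy) costs fewer steps than any alternative tree.
Character 6: derived state '1' in Lineage B and Lineage G only — synapomorphy for {Lineage B, Lineage G}.
All ingroup taxa share the derived state '1' for Character 7; it defines the ingroup but does not resolve relationships within it.
Most parsimonious ingroup topology: (((Lineage F,Lineage K),(Lineage B,Lineage G)),Lineage M).
Lineage M is sister to the clade containing all other ingroup taxa, so it is the earliest-diverging (most basal) ingroup lineage.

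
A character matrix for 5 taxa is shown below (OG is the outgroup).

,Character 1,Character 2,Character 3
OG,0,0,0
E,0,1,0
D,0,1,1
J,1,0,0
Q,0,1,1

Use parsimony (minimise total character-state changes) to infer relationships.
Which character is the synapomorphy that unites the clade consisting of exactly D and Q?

The outgroup has state '0' for every character, so '1' is the derived state throughout.
Character 1: derived state '1' in J only — an autapomorphy, so it tells us nothing about relationships among taxa.
Only D, E, and Q show the derived state '1' for Character 2, supporting them as a clade.
Character 3 (derived state '1') is shared by D and Q — a synapomorphy uniting that clade.
Most parsimonious ingroup topology: ((E,(D,Q)),J).
The clade {D, Q} is supported by Character 3: its derived state '1' occurs in exactly those taxa and in no other taxon (including the outgroup).

Character 3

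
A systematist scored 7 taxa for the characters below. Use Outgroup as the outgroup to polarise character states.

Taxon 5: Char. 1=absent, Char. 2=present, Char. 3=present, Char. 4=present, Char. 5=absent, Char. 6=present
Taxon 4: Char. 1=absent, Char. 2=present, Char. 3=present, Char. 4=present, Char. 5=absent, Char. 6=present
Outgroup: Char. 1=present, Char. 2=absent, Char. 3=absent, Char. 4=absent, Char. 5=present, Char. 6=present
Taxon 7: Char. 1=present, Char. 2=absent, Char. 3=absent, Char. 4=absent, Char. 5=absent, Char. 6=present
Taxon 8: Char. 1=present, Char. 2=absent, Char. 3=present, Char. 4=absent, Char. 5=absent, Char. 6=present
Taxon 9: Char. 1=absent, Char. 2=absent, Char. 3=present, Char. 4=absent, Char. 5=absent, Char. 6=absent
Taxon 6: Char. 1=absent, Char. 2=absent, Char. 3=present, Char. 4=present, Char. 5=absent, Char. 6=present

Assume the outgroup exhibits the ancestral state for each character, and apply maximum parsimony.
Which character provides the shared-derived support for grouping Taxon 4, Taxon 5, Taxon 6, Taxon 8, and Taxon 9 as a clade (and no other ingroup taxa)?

Char. 3

Character polarity is set by the outgroup: the derived state is whichever differs from the outgroup's state, so for Char. 1, Char. 5, Char. 6 the derived state is 'absent', and for the remaining characters it is 'present'.
Only Taxon 4, Taxon 5, Taxon 6, and Taxon 9 show the derived state 'absent' for Char. 1, supporting them as a clade.
Only Taxon 4 and Taxon 5 show the derived state 'present' for Char. 2, supporting them as a clade.
Only Taxon 4, Taxon 5, Taxon 6, Taxon 8, and Taxon 9 show the derived state 'present' for Char. 3, supporting them as a clade.
Char. 4 (derived state 'present') is shared by Taxon 4, Taxon 5, and Taxon 6 — a synapomorphy uniting that clade.
All ingroup taxa share the derived state 'absent' for Char. 5; it defines the ingroup but does not resolve relationships within it.
Char. 6: derived state 'absent' in Taxon 9 only — an autapomorphy, so it tells us nothing about relationships among taxa.
Most parsimonious ingroup topology: (((((Taxon 5,Taxon 4),Taxon 6),Taxon 9),Taxon 8),Taxon 7).
The clade {Taxon 4, Taxon 5, Taxon 6, Taxon 8, Taxon 9} is supported by Char. 3: its derived state 'present' occurs in exactly those taxa and in no other taxon (including the outgroup).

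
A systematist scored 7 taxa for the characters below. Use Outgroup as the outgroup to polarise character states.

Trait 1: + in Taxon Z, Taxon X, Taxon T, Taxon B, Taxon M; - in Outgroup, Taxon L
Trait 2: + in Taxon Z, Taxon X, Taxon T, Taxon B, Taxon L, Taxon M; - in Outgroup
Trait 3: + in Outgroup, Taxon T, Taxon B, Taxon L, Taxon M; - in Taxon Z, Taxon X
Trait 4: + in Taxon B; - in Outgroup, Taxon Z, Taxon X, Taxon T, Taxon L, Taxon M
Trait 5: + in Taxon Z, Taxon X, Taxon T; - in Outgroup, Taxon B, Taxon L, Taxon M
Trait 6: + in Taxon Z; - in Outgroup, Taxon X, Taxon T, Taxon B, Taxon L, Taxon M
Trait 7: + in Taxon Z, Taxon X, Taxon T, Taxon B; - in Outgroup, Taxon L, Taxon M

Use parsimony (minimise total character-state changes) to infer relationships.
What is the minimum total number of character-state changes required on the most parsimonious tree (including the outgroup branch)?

7

Character polarity is set by the outgroup: the derived state is whichever differs from the outgroup's state, so for Trait 3 the derived state is '-', and for the remaining characters it is '+'.
Trait 1: derived state '+' in Taxon B, Taxon M, Taxon T, Taxon X, and Taxon Z only — synapomorphy for {Taxon B, Taxon M, Taxon T, Taxon X, Taxon Z}.
Trait 2 (derived state '+') is shared by all ingroup taxa — unites the whole ingroup.
Only Taxon X and Taxon Z show the derived state '-' for Trait 3, supporting them as a clade.
Trait 4 (derived state '+') is unique to Taxon B (autapomorphy; uninformative for grouping).
Trait 5: derived state '+' in Taxon T, Taxon X, and Taxon Z only — synapomorphy for {Taxon T, Taxon X, Taxon Z}.
Trait 6 (derived state '+') is unique to Taxon Z (autapomorphy; uninformative for grouping).
Trait 7: derived state '+' in Taxon B, Taxon T, Taxon X, and Taxon Z only — synapomorphy for {Taxon B, Taxon T, Taxon X, Taxon Z}.
Most parsimonious ingroup topology: (((Taxon B,((Taxon X,Taxon Z),Taxon T)),Taxon M),Taxon L).
Changes per character on this tree: Trait 1: 1; Trait 2: 1; Trait 3: 1; Trait 4: 1; Trait 5: 1; Trait 6: 1; Trait 7: 1.
Total = 7.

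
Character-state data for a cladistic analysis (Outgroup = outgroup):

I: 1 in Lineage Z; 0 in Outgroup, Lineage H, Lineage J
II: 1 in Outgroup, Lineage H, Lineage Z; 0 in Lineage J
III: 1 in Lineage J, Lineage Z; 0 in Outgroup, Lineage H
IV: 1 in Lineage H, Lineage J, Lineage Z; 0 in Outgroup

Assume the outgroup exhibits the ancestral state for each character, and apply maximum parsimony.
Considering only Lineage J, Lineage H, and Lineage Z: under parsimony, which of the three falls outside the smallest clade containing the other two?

Character polarity is set by the outgroup: the derived state is whichever differs from the outgroup's state, so for II the derived state is '0', and for the remaining characters it is '1'.
I (derived state '1') is unique to Lineage Z (autapomorphy; uninformative for grouping).
II (derived state '0') is unique to Lineage J (autapomorphy; uninformative for grouping).
Only Lineage J and Lineage Z show the derived state '1' for III, supporting them as a clade.
All ingroup taxa share the derived state '1' for IV; it defines the ingroup but does not resolve relationships within it.
Most parsimonious ingroup topology: (Lineage H,(Lineage J,Lineage Z)).
Lineage J and Lineage Z share a more recent common ancestor with each other than either does with Lineage H, so Lineage H is the least closely related of the three.

Lineage H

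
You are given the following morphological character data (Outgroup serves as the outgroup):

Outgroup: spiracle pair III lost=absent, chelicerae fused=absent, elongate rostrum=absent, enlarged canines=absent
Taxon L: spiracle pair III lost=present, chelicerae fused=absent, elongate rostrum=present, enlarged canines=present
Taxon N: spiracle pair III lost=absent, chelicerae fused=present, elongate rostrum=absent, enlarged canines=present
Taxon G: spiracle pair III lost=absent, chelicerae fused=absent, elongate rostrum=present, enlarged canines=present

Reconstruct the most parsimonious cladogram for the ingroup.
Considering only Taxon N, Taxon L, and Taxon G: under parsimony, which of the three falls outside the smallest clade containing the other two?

The outgroup has state 'absent' for every character, so 'present' is the derived state throughout.
spiracle pair III lost: derived state 'present' in Taxon L only — an autapomorphy, so it tells us nothing about relationships among taxa.
chelicerae fused (derived state 'present') is unique to Taxon N (autapomorphy; uninformative for grouping).
Only Taxon G and Taxon L show the derived state 'present' for elongate rostrum, supporting them as a clade.
All ingroup taxa share the derived state 'present' for enlarged canines; it defines the ingroup but does not resolve relationships within it.
Most parsimonious ingroup topology: ((Taxon L,Taxon G),Taxon N).
Taxon G and Taxon L share a more recent common ancestor with each other than either does with Taxon N, so Taxon N is the least closely related of the three.

Taxon N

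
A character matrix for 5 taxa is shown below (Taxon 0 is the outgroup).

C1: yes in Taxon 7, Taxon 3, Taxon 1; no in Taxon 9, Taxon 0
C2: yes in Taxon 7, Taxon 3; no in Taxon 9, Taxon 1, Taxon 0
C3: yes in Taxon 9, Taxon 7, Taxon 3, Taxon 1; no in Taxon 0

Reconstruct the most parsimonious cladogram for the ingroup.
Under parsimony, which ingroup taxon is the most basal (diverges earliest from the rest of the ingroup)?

Taxon 9

The outgroup has state 'no' for every character, so 'yes' is the derived state throughout.
Only Taxon 1, Taxon 3, and Taxon 7 show the derived state 'yes' for C1, supporting them as a clade.
C2 (derived state 'yes') is shared by Taxon 3 and Taxon 7 — a synapomorphy uniting that clade.
C3 (derived state 'yes') is shared by all ingroup taxa — unites the whole ingroup.
Most parsimonious ingroup topology: (Taxon 9,(Taxon 1,(Taxon 3,Taxon 7))).
Taxon 9 is sister to the clade containing all other ingroup taxa, so it is the earliest-diverging (most basal) ingroup lineage.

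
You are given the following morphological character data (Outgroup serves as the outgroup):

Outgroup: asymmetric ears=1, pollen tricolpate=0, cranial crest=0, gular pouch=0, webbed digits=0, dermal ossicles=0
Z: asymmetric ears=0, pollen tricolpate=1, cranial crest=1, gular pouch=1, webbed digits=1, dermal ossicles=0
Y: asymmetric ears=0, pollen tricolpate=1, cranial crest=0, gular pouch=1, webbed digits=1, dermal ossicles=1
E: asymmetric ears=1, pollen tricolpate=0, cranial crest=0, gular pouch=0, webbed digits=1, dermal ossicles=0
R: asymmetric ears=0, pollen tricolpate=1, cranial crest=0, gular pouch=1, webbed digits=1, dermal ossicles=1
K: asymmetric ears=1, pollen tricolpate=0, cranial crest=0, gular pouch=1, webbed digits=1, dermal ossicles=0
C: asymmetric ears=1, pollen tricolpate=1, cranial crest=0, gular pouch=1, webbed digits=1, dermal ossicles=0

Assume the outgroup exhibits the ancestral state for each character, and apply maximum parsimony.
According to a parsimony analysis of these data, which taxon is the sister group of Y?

R

Character polarity is set by the outgroup: the derived state is whichever differs from the outgroup's state, so for asymmetric ears the derived state is '0', and for the remaining characters it is '1'.
asymmetric ears: derived state '0' in R, Y, and Z only — synapomorphy for {R, Y, Z}.
pollen tricolpate (derived state '1') is shared by C, R, Y, and Z — a synapomorphy uniting that clade.
cranial crest: derived state '1' in Z only — an autapomorphy, so it tells us nothing about relationships among taxa.
Only C, K, R, Y, and Z show the derived state '1' for gular pouch, supporting them as a clade.
webbed digits (derived state '1') is shared by all ingroup taxa — unites the whole ingroup.
Only R and Y show the derived state '1' for dermal ossicles, supporting them as a clade.
Most parsimonious ingroup topology: ((((Z,(Y,R)),C),K),E).
Y and R form a cherry on this tree, so they are sister taxa.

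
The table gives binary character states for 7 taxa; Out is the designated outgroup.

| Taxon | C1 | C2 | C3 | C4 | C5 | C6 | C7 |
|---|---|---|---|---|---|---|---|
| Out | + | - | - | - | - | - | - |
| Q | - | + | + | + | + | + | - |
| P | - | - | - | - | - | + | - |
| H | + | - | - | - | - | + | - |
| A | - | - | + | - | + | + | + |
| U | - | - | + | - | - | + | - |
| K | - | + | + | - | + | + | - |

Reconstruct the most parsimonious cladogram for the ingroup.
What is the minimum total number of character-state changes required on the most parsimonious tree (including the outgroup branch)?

7

Character polarity is set by the outgroup: the derived state is whichever differs from the outgroup's state, so for C1 the derived state is '-', and for the remaining characters it is '+'.
C1 (derived state '-') is shared by A, K, P, Q, and U — a synapomorphy uniting that clade.
C2 (derived state '+') is shared by K and Q — a synapomorphy uniting that clade.
C3 (derived state '+') is shared by A, K, Q, and U — a synapomorphy uniting that clade.
C4: derived state '+' in Q only — an autapomorphy, so it tells us nothing about relationships among taxa.
Only A, K, and Q show the derived state '+' for C5, supporting them as a clade.
All ingroup taxa share the derived state '+' for C6; it defines the ingroup but does not resolve relationships within it.
C7 (derived state '+') is unique to A (autapomorphy; uninformative for grouping).
Most parsimonious ingroup topology: (((((Q,K),A),U),P),H).
Changes per character on this tree: C1: 1; C2: 1; C3: 1; C4: 1; C5: 1; C6: 1; C7: 1.
Total = 7.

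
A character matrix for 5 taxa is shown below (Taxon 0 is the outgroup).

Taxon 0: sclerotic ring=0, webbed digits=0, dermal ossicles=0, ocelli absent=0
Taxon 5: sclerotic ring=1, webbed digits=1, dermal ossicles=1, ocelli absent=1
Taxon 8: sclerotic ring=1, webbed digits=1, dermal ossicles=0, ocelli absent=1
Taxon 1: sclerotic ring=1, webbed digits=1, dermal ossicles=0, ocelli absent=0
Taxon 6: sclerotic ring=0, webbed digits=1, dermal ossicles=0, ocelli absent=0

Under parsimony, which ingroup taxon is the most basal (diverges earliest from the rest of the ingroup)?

Taxon 6

The outgroup has state '0' for every character, so '1' is the derived state throughout.
sclerotic ring (derived state '1') is shared by Taxon 1, Taxon 5, and Taxon 8 — a synapomorphy uniting that clade.
webbed digits (derived state '1') is shared by all ingroup taxa — unites the whole ingroup.
dermal ossicles (derived state '1') is unique to Taxon 5 (autapomorphy; uninformative for grouping).
ocelli absent: derived state '1' in Taxon 5 and Taxon 8 only — synapomorphy for {Taxon 5, Taxon 8}.
Most parsimonious ingroup topology: (((Taxon 8,Taxon 5),Taxon 1),Taxon 6).
Taxon 6 is sister to the clade containing all other ingroup taxa, so it is the earliest-diverging (most basal) ingroup lineage.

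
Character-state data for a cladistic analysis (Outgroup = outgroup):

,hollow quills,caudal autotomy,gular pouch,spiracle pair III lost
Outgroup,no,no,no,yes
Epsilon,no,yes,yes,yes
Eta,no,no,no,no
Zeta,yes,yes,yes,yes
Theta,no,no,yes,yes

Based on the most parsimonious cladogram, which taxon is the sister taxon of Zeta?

Epsilon

Character polarity is set by the outgroup: the derived state is whichever differs from the outgroup's state, so for spiracle pair III lost the derived state is 'no', and for the remaining characters it is 'yes'.
hollow quills: derived state 'yes' in Zeta only — an autapomorphy, so it tells us nothing about relationships among taxa.
Only Epsilon and Zeta show the derived state 'yes' for caudal autotomy, supporting them as a clade.
gular pouch (derived state 'yes') is shared by Epsilon, Theta, and Zeta — a synapomorphy uniting that clade.
spiracle pair III lost (derived state 'no') is unique to Eta (autapomorphy; uninformative for grouping).
Most parsimonious ingroup topology: (((Epsilon,Zeta),Theta),Eta).
Zeta and Epsilon form a cherry on this tree, so they are sister taxa.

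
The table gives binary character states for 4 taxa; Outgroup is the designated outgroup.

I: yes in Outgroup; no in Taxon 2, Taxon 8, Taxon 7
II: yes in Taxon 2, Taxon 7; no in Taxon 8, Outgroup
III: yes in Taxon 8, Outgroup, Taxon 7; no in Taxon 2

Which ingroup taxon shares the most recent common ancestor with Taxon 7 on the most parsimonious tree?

Taxon 2

Character polarity is set by the outgroup: the derived state is whichever differs from the outgroup's state, so for I, III the derived state is 'no', and for the remaining characters it is 'yes'.
All ingroup taxa share the derived state 'no' for I; it defines the ingroup but does not resolve relationships within it.
II: derived state 'yes' in Taxon 2 and Taxon 7 only — synapomorphy for {Taxon 2, Taxon 7}.
III: derived state 'no' in Taxon 2 only — an autapomorphy, so it tells us nothing about relationships among taxa.
Most parsimonious ingroup topology: (Taxon 8,(Taxon 7,Taxon 2)).
Taxon 7 and Taxon 2 form a cherry on this tree, so they are sister taxa.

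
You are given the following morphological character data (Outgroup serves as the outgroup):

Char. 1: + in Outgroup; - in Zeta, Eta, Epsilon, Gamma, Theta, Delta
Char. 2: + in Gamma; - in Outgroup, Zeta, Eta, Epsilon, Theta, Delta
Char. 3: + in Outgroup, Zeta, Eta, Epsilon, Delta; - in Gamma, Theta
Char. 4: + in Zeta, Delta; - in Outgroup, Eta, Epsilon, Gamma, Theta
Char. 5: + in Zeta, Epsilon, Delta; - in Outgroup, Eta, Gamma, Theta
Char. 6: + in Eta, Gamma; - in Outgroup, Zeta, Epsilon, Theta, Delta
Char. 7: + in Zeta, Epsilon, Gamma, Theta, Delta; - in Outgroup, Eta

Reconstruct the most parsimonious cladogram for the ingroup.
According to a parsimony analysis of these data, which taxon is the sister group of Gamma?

Theta

Character polarity is set by the outgroup: the derived state is whichever differs from the outgroup's state, so for Char. 1, Char. 3 the derived state is '-', and for the remaining characters it is '+'.
All ingroup taxa share the derived state '-' for Char. 1; it defines the ingroup but does not resolve relationships within it.
Char. 2 (derived state '+') is unique to Gamma (autapomorphy; uninformative for grouping).
Only Gamma and Theta show the derived state '-' for Char. 3, supporting them as a clade.
Char. 4: derived state '+' in Delta and Zeta only — synapomorphy for {Delta, Zeta}.
Char. 5 (derived state '+') is shared by Delta, Epsilon, and Zeta — a synapomorphy uniting that clade.
Char. 6 (state '+') occurs in Eta and Gamma but conflicts with the nesting implied by the other characters — most parsimoniously interpreted as homoplasy.
Char. 7: derived state '+' in Delta, Epsilon, Gamma, Theta, and Zeta only — synapomorphy for {Delta, Epsilon, Gamma, Theta, Zeta}.
Most parsimonious ingroup topology: ((((Zeta,Delta),Epsilon),(Gamma,Theta)),Eta).
Gamma and Theta form a cherry on this tree, so they are sister taxa.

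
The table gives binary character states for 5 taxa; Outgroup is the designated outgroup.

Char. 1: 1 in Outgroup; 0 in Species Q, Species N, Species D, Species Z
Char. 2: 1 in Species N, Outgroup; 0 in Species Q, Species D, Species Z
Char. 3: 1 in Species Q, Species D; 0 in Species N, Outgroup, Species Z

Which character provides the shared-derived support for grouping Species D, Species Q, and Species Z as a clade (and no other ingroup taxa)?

Char. 2

Character polarity is set by the outgroup: the derived state is whichever differs from the outgroup's state, so for Char. 1, Char. 2 the derived state is '0', and for the remaining characters it is '1'.
Char. 1 (derived state '0') is shared by all ingroup taxa — unites the whole ingroup.
Only Species D, Species Q, and Species Z show the derived state '0' for Char. 2, supporting them as a clade.
Char. 3: derived state '1' in Species D and Species Q only — synapomorphy for {Species D, Species Q}.
Most parsimonious ingroup topology: ((Species Z,(Species Q,Species D)),Species N).
The clade {Species D, Species Q, Species Z} is supported by Char. 2: its derived state '0' occurs in exactly those taxa and in no other taxon (including the outgroup).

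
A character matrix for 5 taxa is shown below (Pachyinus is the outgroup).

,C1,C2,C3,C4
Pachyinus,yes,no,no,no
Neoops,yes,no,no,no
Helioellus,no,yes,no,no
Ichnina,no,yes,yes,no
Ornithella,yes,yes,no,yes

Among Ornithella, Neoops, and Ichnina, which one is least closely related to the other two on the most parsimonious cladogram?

Neoops

Character polarity is set by the outgroup: the derived state is whichever differs from the outgroup's state, so for C1 the derived state is 'no', and for the remaining characters it is 'yes'.
Only Helioellus and Ichnina show the derived state 'no' for C1, supporting them as a clade.
C2 (derived state 'yes') is shared by Helioellus, Ichnina, and Ornithella — a synapomorphy uniting that clade.
C3 (derived state 'yes') is unique to Ichnina (autapomorphy; uninformative for grouping).
C4: derived state 'yes' in Ornithella only — an autapomorphy, so it tells us nothing about relationships among taxa.
Most parsimonious ingroup topology: (Neoops,((Helioellus,Ichnina),Ornithella)).
Ornithella and Ichnina share a more recent common ancestor with each other than either does with Neoops, so Neoops is the least closely related of the three.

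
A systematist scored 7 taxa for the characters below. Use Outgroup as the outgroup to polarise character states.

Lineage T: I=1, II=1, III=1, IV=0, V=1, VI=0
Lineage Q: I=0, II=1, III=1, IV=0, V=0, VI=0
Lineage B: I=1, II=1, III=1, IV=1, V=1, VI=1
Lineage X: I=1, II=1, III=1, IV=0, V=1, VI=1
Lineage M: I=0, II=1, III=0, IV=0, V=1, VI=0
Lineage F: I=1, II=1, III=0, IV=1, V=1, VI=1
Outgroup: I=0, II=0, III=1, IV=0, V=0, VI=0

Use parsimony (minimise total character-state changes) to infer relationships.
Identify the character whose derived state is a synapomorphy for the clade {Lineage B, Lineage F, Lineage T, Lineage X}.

Character polarity is set by the outgroup: the derived state is whichever differs from the outgroup's state, so for III the derived state is '0', and for the remaining characters it is '1'.
I: derived state '1' in Lineage B, Lineage F, Lineage T, and Lineage X only — synapomorphy for {Lineage B, Lineage F, Lineage T, Lineage X}.
All ingroup taxa share the derived state '1' for II; it defines the ingroup but does not resolve relationships within it.
III (state '0') occurs in Lineage F and Lineage M but conflicts with the nesting implied by the other characters — most parsimoniously interpreted as homoplasy.
Only Lineage B and Lineage F show the derived state '1' for IV, supporting them as a clade.
V (derived state '1') is shared by Lineage B, Lineage F, Lineage M, Lineage T, and Lineage X — a synapomorphy uniting that clade.
Only Lineage B, Lineage F, and Lineage X show the derived state '1' for VI, supporting them as a clade.
Most parsimonious ingroup topology: (((((Lineage B,Lineage F),Lineage X),Lineage T),Lineage M),Lineage Q).
The clade {Lineage B, Lineage F, Lineage T, Lineage X} is supported by I: its derived state '1' occurs in exactly those taxa and in no other taxon (including the outgroup).

I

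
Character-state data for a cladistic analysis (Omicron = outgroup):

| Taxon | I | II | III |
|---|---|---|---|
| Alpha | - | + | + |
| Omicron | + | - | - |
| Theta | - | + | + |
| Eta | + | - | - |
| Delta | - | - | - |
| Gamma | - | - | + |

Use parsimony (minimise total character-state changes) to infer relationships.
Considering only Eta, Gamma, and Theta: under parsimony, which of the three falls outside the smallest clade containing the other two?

Character polarity is set by the outgroup: the derived state is whichever differs from the outgroup's state, so for I the derived state is '-', and for the remaining characters it is '+'.
I: derived state '-' in Alpha, Delta, Gamma, and Theta only — synapomorphy for {Alpha, Delta, Gamma, Theta}.
Only Alpha and Theta show the derived state '+' for II, supporting them as a clade.
III (derived state '+') is shared by Alpha, Gamma, and Theta — a synapomorphy uniting that clade.
Most parsimonious ingroup topology: ((((Theta,Alpha),Gamma),Delta),Eta).
Theta and Gamma share a more recent common ancestor with each other than either does with Eta, so Eta is the least closely related of the three.

Eta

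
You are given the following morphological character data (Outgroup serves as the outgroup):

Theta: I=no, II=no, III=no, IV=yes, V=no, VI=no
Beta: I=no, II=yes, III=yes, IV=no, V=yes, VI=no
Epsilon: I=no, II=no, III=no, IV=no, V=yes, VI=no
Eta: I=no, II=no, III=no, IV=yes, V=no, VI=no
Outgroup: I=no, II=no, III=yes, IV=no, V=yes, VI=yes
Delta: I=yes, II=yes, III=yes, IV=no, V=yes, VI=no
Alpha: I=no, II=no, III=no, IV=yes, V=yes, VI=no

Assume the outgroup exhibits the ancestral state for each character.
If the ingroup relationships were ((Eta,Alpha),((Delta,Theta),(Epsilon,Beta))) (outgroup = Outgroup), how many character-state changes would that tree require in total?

Map each character onto ((Eta,Alpha),((Delta,Theta),(Epsilon,Beta))) (rooted by Outgroup) and count the minimum state changes it requires (Fitch parsimony):
I: 1; II: 2; III: 3; IV: 2; V: 2; VI: 1.
Total tree length = 11.

11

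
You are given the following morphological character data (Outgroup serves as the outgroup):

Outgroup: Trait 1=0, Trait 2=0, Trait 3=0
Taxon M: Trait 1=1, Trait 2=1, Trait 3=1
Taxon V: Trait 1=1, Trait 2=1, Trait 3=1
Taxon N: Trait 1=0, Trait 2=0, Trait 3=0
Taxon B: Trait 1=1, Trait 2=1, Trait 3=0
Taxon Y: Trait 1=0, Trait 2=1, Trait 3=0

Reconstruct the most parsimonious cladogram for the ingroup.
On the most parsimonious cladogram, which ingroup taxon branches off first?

The outgroup has state '0' for every character, so '1' is the derived state throughout.
Trait 1: derived state '1' in Taxon B, Taxon M, and Taxon V only — synapomorphy for {Taxon B, Taxon M, Taxon V}.
Trait 2 (derived state '1') is shared by Taxon B, Taxon M, Taxon V, and Taxon Y — a synapomorphy uniting that clade.
Trait 3: derived state '1' in Taxon M and Taxon V only — synapomorphy for {Taxon M, Taxon V}.
Most parsimonious ingroup topology: ((((Taxon M,Taxon V),Taxon B),Taxon Y),Taxon N).
Taxon N is sister to the clade containing all other ingroup taxa, so it is the earliest-diverging (most basal) ingroup lineage.

Taxon N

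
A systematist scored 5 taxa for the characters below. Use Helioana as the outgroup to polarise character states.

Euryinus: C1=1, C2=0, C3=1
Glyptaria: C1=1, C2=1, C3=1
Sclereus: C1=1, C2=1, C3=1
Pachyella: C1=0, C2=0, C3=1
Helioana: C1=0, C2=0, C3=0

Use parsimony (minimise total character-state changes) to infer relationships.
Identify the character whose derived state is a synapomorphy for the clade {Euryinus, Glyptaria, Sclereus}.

C1

The outgroup has state '0' for every character, so '1' is the derived state throughout.
C1 (derived state '1') is shared by Euryinus, Glyptaria, and Sclereus — a synapomorphy uniting that clade.
C2 (derived state '1') is shared by Glyptaria and Sclereus — a synapomorphy uniting that clade.
C3 (derived state '1') is shared by all ingroup taxa — unites the whole ingroup.
Most parsimonious ingroup topology: (((Sclereus,Glyptaria),Euryinus),Pachyella).
The clade {Euryinus, Glyptaria, Sclereus} is supported by C1: its derived state '1' occurs in exactly those taxa and in no other taxon (including the outgroup).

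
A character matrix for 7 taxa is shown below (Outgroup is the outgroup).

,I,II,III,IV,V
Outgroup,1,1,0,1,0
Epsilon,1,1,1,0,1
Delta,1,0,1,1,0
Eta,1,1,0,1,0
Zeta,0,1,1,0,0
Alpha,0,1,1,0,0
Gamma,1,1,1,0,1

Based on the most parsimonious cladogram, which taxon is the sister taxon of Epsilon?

Gamma

Character polarity is set by the outgroup: the derived state is whichever differs from the outgroup's state, so for I, II, IV the derived state is '0', and for the remaining characters it is '1'.
I (derived state '0') is shared by Alpha and Zeta — a synapomorphy uniting that clade.
II: derived state '0' in Delta only — an autapomorphy, so it tells us nothing about relationships among taxa.
III (derived state '1') is shared by Alpha, Delta, Epsilon, Gamma, and Zeta — a synapomorphy uniting that clade.
IV: derived state '0' in Alpha, Epsilon, Gamma, and Zeta only — synapomorphy for {Alpha, Epsilon, Gamma, Zeta}.
V (derived state '1') is shared by Epsilon and Gamma — a synapomorphy uniting that clade.
Most parsimonious ingroup topology: ((((Epsilon,Gamma),(Zeta,Alpha)),Delta),Eta).
Epsilon and Gamma form a cherry on this tree, so they are sister taxa.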